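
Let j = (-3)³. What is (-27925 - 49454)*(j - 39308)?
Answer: 3043702965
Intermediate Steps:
j = -27
(-27925 - 49454)*(j - 39308) = (-27925 - 49454)*(-27 - 39308) = -77379*(-39335) = 3043702965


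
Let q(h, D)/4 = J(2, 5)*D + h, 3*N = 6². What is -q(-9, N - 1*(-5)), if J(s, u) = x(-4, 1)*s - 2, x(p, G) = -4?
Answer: 716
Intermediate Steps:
N = 12 (N = (⅓)*6² = (⅓)*36 = 12)
J(s, u) = -2 - 4*s (J(s, u) = -4*s - 2 = -2 - 4*s)
q(h, D) = -40*D + 4*h (q(h, D) = 4*((-2 - 4*2)*D + h) = 4*((-2 - 8)*D + h) = 4*(-10*D + h) = 4*(h - 10*D) = -40*D + 4*h)
-q(-9, N - 1*(-5)) = -(-40*(12 - 1*(-5)) + 4*(-9)) = -(-40*(12 + 5) - 36) = -(-40*17 - 36) = -(-680 - 36) = -1*(-716) = 716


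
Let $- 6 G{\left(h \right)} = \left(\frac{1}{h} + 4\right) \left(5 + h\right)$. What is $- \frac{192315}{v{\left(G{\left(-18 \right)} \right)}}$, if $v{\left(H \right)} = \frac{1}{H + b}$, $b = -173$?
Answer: $\frac{1138568905}{36} \approx 3.1627 \cdot 10^{7}$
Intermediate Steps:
$G{\left(h \right)} = - \frac{\left(4 + \frac{1}{h}\right) \left(5 + h\right)}{6}$ ($G{\left(h \right)} = - \frac{\left(\frac{1}{h} + 4\right) \left(5 + h\right)}{6} = - \frac{\left(4 + \frac{1}{h}\right) \left(5 + h\right)}{6}$)
$v{\left(H \right)} = \frac{1}{-173 + H}$ ($v{\left(H \right)} = \frac{1}{H - 173} = \frac{1}{-173 + H}$)
$- \frac{192315}{v{\left(G{\left(-18 \right)} \right)}} = - \frac{192315}{\frac{1}{-173 + \frac{-5 - - 18 \left(21 + 4 \left(-18\right)\right)}{6 \left(-18\right)}}} = - \frac{192315}{\frac{1}{-173 + \frac{1}{6} \left(- \frac{1}{18}\right) \left(-5 - - 18 \left(21 - 72\right)\right)}} = - \frac{192315}{\frac{1}{-173 + \frac{1}{6} \left(- \frac{1}{18}\right) \left(-5 - \left(-18\right) \left(-51\right)\right)}} = - \frac{192315}{\frac{1}{-173 + \frac{1}{6} \left(- \frac{1}{18}\right) \left(-5 - 918\right)}} = - \frac{192315}{\frac{1}{-173 + \frac{1}{6} \left(- \frac{1}{18}\right) \left(-923\right)}} = - \frac{192315}{\frac{1}{-173 + \frac{923}{108}}} = - \frac{192315}{\frac{1}{- \frac{17761}{108}}} = - \frac{192315}{- \frac{108}{17761}} = \left(-192315\right) \left(- \frac{17761}{108}\right) = \frac{1138568905}{36}$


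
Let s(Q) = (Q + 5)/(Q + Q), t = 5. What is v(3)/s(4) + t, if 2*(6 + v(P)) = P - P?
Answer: -⅓ ≈ -0.33333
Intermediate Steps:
s(Q) = (5 + Q)/(2*Q) (s(Q) = (5 + Q)/((2*Q)) = (5 + Q)*(1/(2*Q)) = (5 + Q)/(2*Q))
v(P) = -6 (v(P) = -6 + (P - P)/2 = -6 + (½)*0 = -6 + 0 = -6)
v(3)/s(4) + t = -6*8/(5 + 4) + 5 = -6/((½)*(¼)*9) + 5 = -6/9/8 + 5 = -6*8/9 + 5 = -16/3 + 5 = -⅓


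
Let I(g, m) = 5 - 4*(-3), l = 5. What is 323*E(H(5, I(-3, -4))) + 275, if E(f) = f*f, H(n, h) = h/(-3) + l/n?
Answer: 65783/9 ≈ 7309.2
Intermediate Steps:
I(g, m) = 17 (I(g, m) = 5 + 12 = 17)
H(n, h) = 5/n - h/3 (H(n, h) = h/(-3) + 5/n = h*(-⅓) + 5/n = -h/3 + 5/n = 5/n - h/3)
E(f) = f²
323*E(H(5, I(-3, -4))) + 275 = 323*(5/5 - ⅓*17)² + 275 = 323*(5*(⅕) - 17/3)² + 275 = 323*(1 - 17/3)² + 275 = 323*(-14/3)² + 275 = 323*(196/9) + 275 = 63308/9 + 275 = 65783/9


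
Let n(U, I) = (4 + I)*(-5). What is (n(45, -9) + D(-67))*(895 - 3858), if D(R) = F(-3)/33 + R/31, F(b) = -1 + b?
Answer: -68860120/1023 ≈ -67312.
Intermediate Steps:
n(U, I) = -20 - 5*I
D(R) = -4/33 + R/31 (D(R) = (-1 - 3)/33 + R/31 = -4*1/33 + R*(1/31) = -4/33 + R/31)
(n(45, -9) + D(-67))*(895 - 3858) = ((-20 - 5*(-9)) + (-4/33 + (1/31)*(-67)))*(895 - 3858) = ((-20 + 45) + (-4/33 - 67/31))*(-2963) = (25 - 2335/1023)*(-2963) = (23240/1023)*(-2963) = -68860120/1023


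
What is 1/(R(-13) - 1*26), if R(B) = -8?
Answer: -1/34 ≈ -0.029412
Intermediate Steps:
1/(R(-13) - 1*26) = 1/(-8 - 1*26) = 1/(-8 - 26) = 1/(-34) = -1/34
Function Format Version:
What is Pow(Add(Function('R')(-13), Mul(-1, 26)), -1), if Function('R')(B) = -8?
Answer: Rational(-1, 34) ≈ -0.029412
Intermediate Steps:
Pow(Add(Function('R')(-13), Mul(-1, 26)), -1) = Pow(Add(-8, Mul(-1, 26)), -1) = Pow(Add(-8, -26), -1) = Pow(-34, -1) = Rational(-1, 34)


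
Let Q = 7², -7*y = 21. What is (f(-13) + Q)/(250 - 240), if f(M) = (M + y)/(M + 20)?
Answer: 327/70 ≈ 4.6714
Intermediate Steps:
y = -3 (y = -⅐*21 = -3)
Q = 49
f(M) = (-3 + M)/(20 + M) (f(M) = (M - 3)/(M + 20) = (-3 + M)/(20 + M))
(f(-13) + Q)/(250 - 240) = ((-3 - 13)/(20 - 13) + 49)/(250 - 240) = (-16/7 + 49)/10 = ((⅐)*(-16) + 49)*(⅒) = (-16/7 + 49)*(⅒) = (327/7)*(⅒) = 327/70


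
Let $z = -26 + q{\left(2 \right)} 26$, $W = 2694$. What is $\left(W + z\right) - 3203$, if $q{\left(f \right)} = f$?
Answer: $-483$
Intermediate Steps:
$z = 26$ ($z = -26 + 2 \cdot 26 = -26 + 52 = 26$)
$\left(W + z\right) - 3203 = \left(2694 + 26\right) - 3203 = 2720 - 3203 = -483$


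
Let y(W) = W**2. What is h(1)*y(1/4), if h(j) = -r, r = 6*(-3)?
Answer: 9/8 ≈ 1.1250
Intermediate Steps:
r = -18
h(j) = 18 (h(j) = -1*(-18) = 18)
h(1)*y(1/4) = 18*(1/4)**2 = 18*(1/16) = 9/8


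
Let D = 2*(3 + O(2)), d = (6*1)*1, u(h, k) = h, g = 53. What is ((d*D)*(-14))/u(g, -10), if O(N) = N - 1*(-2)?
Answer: -1176/53 ≈ -22.189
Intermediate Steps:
d = 6 (d = 6*1 = 6)
O(N) = 2 + N (O(N) = N + 2 = 2 + N)
D = 14 (D = 2*(3 + (2 + 2)) = 2*(3 + 4) = 2*7 = 14)
((d*D)*(-14))/u(g, -10) = ((6*14)*(-14))/53 = (84*(-14))*(1/53) = -1176*1/53 = -1176/53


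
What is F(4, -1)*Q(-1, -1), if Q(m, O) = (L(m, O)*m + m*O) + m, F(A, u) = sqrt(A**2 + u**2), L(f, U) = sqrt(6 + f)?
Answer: -sqrt(85) ≈ -9.2195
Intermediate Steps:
Q(m, O) = m + O*m + m*sqrt(6 + m) (Q(m, O) = (sqrt(6 + m)*m + m*O) + m = (m*sqrt(6 + m) + O*m) + m = (O*m + m*sqrt(6 + m)) + m = m + O*m + m*sqrt(6 + m))
F(4, -1)*Q(-1, -1) = sqrt(4**2 + (-1)**2)*(-(1 - 1 + sqrt(6 - 1))) = sqrt(16 + 1)*(-(1 - 1 + sqrt(5))) = sqrt(17)*(-sqrt(5)) = -sqrt(85)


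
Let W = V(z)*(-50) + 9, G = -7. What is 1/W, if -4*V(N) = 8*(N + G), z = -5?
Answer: -1/1191 ≈ -0.00083963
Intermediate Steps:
V(N) = 14 - 2*N (V(N) = -2*(N - 7) = -2*(-7 + N) = -(-56 + 8*N)/4 = 14 - 2*N)
W = -1191 (W = (14 - 2*(-5))*(-50) + 9 = (14 + 10)*(-50) + 9 = 24*(-50) + 9 = -1200 + 9 = -1191)
1/W = 1/(-1191) = -1/1191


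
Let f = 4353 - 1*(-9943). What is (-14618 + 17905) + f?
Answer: 17583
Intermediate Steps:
f = 14296 (f = 4353 + 9943 = 14296)
(-14618 + 17905) + f = (-14618 + 17905) + 14296 = 3287 + 14296 = 17583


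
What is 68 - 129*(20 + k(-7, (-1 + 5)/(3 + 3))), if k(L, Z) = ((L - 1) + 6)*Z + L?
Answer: -1437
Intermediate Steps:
k(L, Z) = L + Z*(5 + L) (k(L, Z) = ((-1 + L) + 6)*Z + L = (5 + L)*Z + L = Z*(5 + L) + L = L + Z*(5 + L))
68 - 129*(20 + k(-7, (-1 + 5)/(3 + 3))) = 68 - 129*(20 + (-7 + 5*((-1 + 5)/(3 + 3)) - 7*(-1 + 5)/(3 + 3))) = 68 - 129*(20 + (-7 + 5*(4/6) - 28/6)) = 68 - 129*(20 + (-7 + 5*(4*(⅙)) - 28/6)) = 68 - 129*(20 + (-7 + 5*(⅔) - 7*⅔)) = 68 - 129*(20 + (-7 + 10/3 - 14/3)) = 68 - 129*(20 - 25/3) = 68 - 129*35/3 = 68 - 1505 = -1437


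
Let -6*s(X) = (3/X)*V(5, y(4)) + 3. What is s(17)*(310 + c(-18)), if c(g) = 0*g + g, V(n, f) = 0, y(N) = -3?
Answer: -146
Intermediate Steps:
c(g) = g (c(g) = 0 + g = g)
s(X) = -½ (s(X) = -((3/X)*0 + 3)/6 = -(0 + 3)/6 = -⅙*3 = -½)
s(17)*(310 + c(-18)) = -(310 - 18)/2 = -½*292 = -146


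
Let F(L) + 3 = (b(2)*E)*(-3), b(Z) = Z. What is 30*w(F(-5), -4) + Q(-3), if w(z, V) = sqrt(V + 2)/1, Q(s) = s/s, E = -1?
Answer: 1 + 30*I*sqrt(2) ≈ 1.0 + 42.426*I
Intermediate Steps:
F(L) = 3 (F(L) = -3 + (2*(-1))*(-3) = -3 - 2*(-3) = -3 + 6 = 3)
Q(s) = 1
w(z, V) = sqrt(2 + V) (w(z, V) = sqrt(2 + V)*1 = sqrt(2 + V))
30*w(F(-5), -4) + Q(-3) = 30*sqrt(2 - 4) + 1 = 30*sqrt(-2) + 1 = 30*(I*sqrt(2)) + 1 = 30*I*sqrt(2) + 1 = 1 + 30*I*sqrt(2)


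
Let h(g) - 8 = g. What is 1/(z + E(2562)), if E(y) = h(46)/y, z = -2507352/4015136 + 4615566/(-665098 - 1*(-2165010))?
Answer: 10045092715819/24849819842382 ≈ 0.40423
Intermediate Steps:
h(g) = 8 + g
z = 57700460367/23524807297 (z = -2507352*1/4015136 + 4615566/(-665098 + 2165010) = -313419/501892 + 4615566/1499912 = -313419/501892 + 4615566*(1/1499912) = -313419/501892 + 2307783/749956 = 57700460367/23524807297 ≈ 2.4528)
E(y) = 54/y (E(y) = (8 + 46)/y = 54/y)
1/(z + E(2562)) = 1/(57700460367/23524807297 + 54/2562) = 1/(57700460367/23524807297 + 54*(1/2562)) = 1/(57700460367/23524807297 + 9/427) = 1/(24849819842382/10045092715819) = 10045092715819/24849819842382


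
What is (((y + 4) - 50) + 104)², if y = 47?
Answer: 11025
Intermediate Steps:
(((y + 4) - 50) + 104)² = (((47 + 4) - 50) + 104)² = ((51 - 50) + 104)² = (1 + 104)² = 105² = 11025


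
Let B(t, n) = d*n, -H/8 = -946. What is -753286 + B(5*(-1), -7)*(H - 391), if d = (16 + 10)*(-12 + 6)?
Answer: 7083998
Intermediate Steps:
H = 7568 (H = -8*(-946) = 7568)
d = -156 (d = 26*(-6) = -156)
B(t, n) = -156*n
-753286 + B(5*(-1), -7)*(H - 391) = -753286 + (-156*(-7))*(7568 - 391) = -753286 + 1092*7177 = -753286 + 7837284 = 7083998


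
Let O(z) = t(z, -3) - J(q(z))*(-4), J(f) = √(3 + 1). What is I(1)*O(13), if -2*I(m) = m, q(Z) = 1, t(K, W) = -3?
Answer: -5/2 ≈ -2.5000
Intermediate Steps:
I(m) = -m/2
J(f) = 2 (J(f) = √4 = 2)
O(z) = 5 (O(z) = -3 - 2*(-4) = -3 - 1*(-8) = -3 + 8 = 5)
I(1)*O(13) = -½*1*5 = -½*5 = -5/2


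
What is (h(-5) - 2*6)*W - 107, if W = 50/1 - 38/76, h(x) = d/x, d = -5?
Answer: -1303/2 ≈ -651.50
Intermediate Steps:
h(x) = -5/x
W = 99/2 (W = 50*1 - 38*1/76 = 50 - 1/2 = 99/2 ≈ 49.500)
(h(-5) - 2*6)*W - 107 = (-5/(-5) - 2*6)*(99/2) - 107 = (-5*(-1/5) - 12)*(99/2) - 107 = (1 - 12)*(99/2) - 107 = -11*99/2 - 107 = -1089/2 - 107 = -1303/2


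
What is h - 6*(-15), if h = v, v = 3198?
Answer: 3288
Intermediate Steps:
h = 3198
h - 6*(-15) = 3198 - 6*(-15) = 3198 + 90 = 3288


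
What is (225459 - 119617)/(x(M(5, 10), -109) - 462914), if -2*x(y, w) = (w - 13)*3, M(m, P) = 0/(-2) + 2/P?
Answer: -105842/462731 ≈ -0.22873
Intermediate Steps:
M(m, P) = 2/P (M(m, P) = 0*(-½) + 2/P = 0 + 2/P = 2/P)
x(y, w) = 39/2 - 3*w/2 (x(y, w) = -(w - 13)*3/2 = -(-13 + w)*3/2 = -(-39 + 3*w)/2 = 39/2 - 3*w/2)
(225459 - 119617)/(x(M(5, 10), -109) - 462914) = (225459 - 119617)/((39/2 - 3/2*(-109)) - 462914) = 105842/((39/2 + 327/2) - 462914) = 105842/(183 - 462914) = 105842/(-462731) = 105842*(-1/462731) = -105842/462731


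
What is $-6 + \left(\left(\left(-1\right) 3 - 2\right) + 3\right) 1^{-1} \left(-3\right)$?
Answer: $0$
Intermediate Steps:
$-6 + \left(\left(\left(-1\right) 3 - 2\right) + 3\right) 1^{-1} \left(-3\right) = -6 + \left(\left(-3 - 2\right) + 3\right) 1 \left(-3\right) = -6 + \left(-5 + 3\right) \left(-3\right) = -6 - -6 = -6 + 6 = 0$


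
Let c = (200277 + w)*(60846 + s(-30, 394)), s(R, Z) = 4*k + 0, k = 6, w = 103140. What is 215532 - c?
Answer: -18468777258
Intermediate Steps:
s(R, Z) = 24 (s(R, Z) = 4*6 + 0 = 24 + 0 = 24)
c = 18468992790 (c = (200277 + 103140)*(60846 + 24) = 303417*60870 = 18468992790)
215532 - c = 215532 - 1*18468992790 = 215532 - 18468992790 = -18468777258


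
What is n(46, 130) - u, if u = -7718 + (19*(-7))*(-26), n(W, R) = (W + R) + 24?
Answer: 4460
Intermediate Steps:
n(W, R) = 24 + R + W (n(W, R) = (R + W) + 24 = 24 + R + W)
u = -4260 (u = -7718 - 133*(-26) = -7718 + 3458 = -4260)
n(46, 130) - u = (24 + 130 + 46) - 1*(-4260) = 200 + 4260 = 4460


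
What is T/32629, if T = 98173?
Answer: 98173/32629 ≈ 3.0088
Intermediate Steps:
T/32629 = 98173/32629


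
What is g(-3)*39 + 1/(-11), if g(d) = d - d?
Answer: -1/11 ≈ -0.090909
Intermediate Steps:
g(d) = 0
g(-3)*39 + 1/(-11) = 0*39 + 1/(-11) = 0 - 1/11 = -1/11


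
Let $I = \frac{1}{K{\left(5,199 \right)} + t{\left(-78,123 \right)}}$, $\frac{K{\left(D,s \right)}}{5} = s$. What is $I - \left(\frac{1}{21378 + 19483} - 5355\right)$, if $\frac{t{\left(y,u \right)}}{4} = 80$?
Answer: $\frac{287736050871}{53732215} \approx 5355.0$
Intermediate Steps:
$K{\left(D,s \right)} = 5 s$
$t{\left(y,u \right)} = 320$ ($t{\left(y,u \right)} = 4 \cdot 80 = 320$)
$I = \frac{1}{1315}$ ($I = \frac{1}{5 \cdot 199 + 320} = \frac{1}{995 + 320} = \frac{1}{1315} \approx 0.00076046$)
$I - \left(\frac{1}{21378 + 19483} - 5355\right) = \frac{1}{1315} - \left(\frac{1}{21378 + 19483} - 5355\right) = \frac{1}{1315} - \left(\frac{1}{40861} - 5355\right) = \frac{1}{1315} - - \frac{218810654}{40861} = \frac{1}{1315} + \frac{218810654}{40861} = \frac{287736050871}{53732215}$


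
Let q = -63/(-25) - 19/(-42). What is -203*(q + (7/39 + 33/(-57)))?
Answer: -6450441/12350 ≈ -522.30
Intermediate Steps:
q = 3121/1050 (q = -63*(-1/25) - 19*(-1/42) = 63/25 + 19/42 = 3121/1050 ≈ 2.9724)
-203*(q + (7/39 + 33/(-57))) = -203*(3121/1050 + (7/39 + 33/(-57))) = -203*(3121/1050 + (7*(1/39) + 33*(-1/57))) = -203*(3121/1050 + (7/39 - 11/19)) = -203*(3121/1050 - 296/741) = -203*222429/86450 = -6450441/12350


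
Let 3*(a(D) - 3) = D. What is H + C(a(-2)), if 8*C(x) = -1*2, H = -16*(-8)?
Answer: 511/4 ≈ 127.75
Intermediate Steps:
a(D) = 3 + D/3
H = 128
C(x) = -1/4 (C(x) = (-1*2)/8 = (1/8)*(-2) = -1/4)
H + C(a(-2)) = 128 - 1/4 = 511/4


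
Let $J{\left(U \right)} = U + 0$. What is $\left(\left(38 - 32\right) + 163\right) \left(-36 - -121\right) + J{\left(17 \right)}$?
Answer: $14382$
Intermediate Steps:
$J{\left(U \right)} = U$
$\left(\left(38 - 32\right) + 163\right) \left(-36 - -121\right) + J{\left(17 \right)} = \left(\left(38 - 32\right) + 163\right) \left(-36 - -121\right) + 17 = \left(6 + 163\right) \left(-36 + 121\right) + 17 = 169 \cdot 85 + 17 = 14365 + 17 = 14382$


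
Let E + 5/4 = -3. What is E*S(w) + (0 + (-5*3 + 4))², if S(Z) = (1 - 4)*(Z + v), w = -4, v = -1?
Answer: 229/4 ≈ 57.250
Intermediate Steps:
E = -17/4 (E = -5/4 - 3 = -17/4 ≈ -4.2500)
S(Z) = 3 - 3*Z (S(Z) = (1 - 4)*(Z - 1) = -3*(-1 + Z) = 3 - 3*Z)
E*S(w) + (0 + (-5*3 + 4))² = -17*(3 - 3*(-4))/4 + (0 + (-5*3 + 4))² = -17*(3 + 12)/4 + (0 + (-15 + 4))² = -17/4*15 + (0 - 11)² = -255/4 + (-11)² = -255/4 + 121 = 229/4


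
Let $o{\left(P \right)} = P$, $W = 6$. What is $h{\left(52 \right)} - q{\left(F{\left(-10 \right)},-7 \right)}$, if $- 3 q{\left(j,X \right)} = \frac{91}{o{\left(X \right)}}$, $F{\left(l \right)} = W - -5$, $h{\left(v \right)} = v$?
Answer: $\frac{143}{3} \approx 47.667$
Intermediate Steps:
$F{\left(l \right)} = 11$ ($F{\left(l \right)} = 6 - -5 = 6 + 5 = 11$)
$q{\left(j,X \right)} = - \frac{91}{3 X}$ ($q{\left(j,X \right)} = - \frac{91 \frac{1}{X}}{3} = - \frac{91}{3 X}$)
$h{\left(52 \right)} - q{\left(F{\left(-10 \right)},-7 \right)} = 52 - - \frac{91}{3 \left(-7\right)} = 52 - \left(- \frac{91}{3}\right) \left(- \frac{1}{7}\right) = 52 - \frac{13}{3} = \frac{143}{3}$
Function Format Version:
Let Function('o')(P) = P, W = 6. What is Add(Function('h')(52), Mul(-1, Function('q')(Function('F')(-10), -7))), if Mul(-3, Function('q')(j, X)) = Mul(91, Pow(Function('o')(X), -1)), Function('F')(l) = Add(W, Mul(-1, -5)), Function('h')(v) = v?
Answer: Rational(143, 3) ≈ 47.667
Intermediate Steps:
Function('F')(l) = 11 (Function('F')(l) = Add(6, Mul(-1, -5)) = Add(6, 5) = 11)
Function('q')(j, X) = Mul(Rational(-91, 3), Pow(X, -1)) (Function('q')(j, X) = Mul(Rational(-1, 3), Mul(91, Pow(X, -1))) = Mul(Rational(-91, 3), Pow(X, -1)))
Add(Function('h')(52), Mul(-1, Function('q')(Function('F')(-10), -7))) = Add(52, Mul(-1, Mul(Rational(-91, 3), Pow(-7, -1)))) = Add(52, Mul(-1, Mul(Rational(-91, 3), Rational(-1, 7)))) = Add(52, Mul(-1, Rational(13, 3))) = Add(52, Rational(-13, 3)) = Rational(143, 3)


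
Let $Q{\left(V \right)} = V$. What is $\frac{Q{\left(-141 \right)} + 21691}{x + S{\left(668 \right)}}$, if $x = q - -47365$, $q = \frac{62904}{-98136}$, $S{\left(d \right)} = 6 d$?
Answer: $\frac{44058975}{105030788} \approx 0.41949$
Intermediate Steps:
$q = - \frac{2621}{4089}$ ($q = 62904 \left(- \frac{1}{98136}\right) = - \frac{2621}{4089} \approx -0.64099$)
$x = \frac{193672864}{4089}$ ($x = - \frac{2621}{4089} - -47365 = - \frac{2621}{4089} + 47365 = \frac{193672864}{4089} \approx 47364.0$)
$\frac{Q{\left(-141 \right)} + 21691}{x + S{\left(668 \right)}} = \frac{-141 + 21691}{\frac{193672864}{4089} + 6 \cdot 668} = \frac{21550}{\frac{193672864}{4089} + 4008} = \frac{21550}{\frac{210061576}{4089}} = 21550 \cdot \frac{4089}{210061576} = \frac{44058975}{105030788}$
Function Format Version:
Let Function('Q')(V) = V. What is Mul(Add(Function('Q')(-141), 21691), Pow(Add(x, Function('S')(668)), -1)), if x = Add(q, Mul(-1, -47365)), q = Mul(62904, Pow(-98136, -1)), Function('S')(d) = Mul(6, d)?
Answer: Rational(44058975, 105030788) ≈ 0.41949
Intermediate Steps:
q = Rational(-2621, 4089) (q = Mul(62904, Rational(-1, 98136)) = Rational(-2621, 4089) ≈ -0.64099)
x = Rational(193672864, 4089) (x = Add(Rational(-2621, 4089), Mul(-1, -47365)) = Add(Rational(-2621, 4089), 47365) = Rational(193672864, 4089) ≈ 47364.)
Mul(Add(Function('Q')(-141), 21691), Pow(Add(x, Function('S')(668)), -1)) = Mul(Add(-141, 21691), Pow(Add(Rational(193672864, 4089), Mul(6, 668)), -1)) = Mul(21550, Pow(Add(Rational(193672864, 4089), 4008), -1)) = Mul(21550, Pow(Rational(210061576, 4089), -1)) = Mul(21550, Rational(4089, 210061576)) = Rational(44058975, 105030788)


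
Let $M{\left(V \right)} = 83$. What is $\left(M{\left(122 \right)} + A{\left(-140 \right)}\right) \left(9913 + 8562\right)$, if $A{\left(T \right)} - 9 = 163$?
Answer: $4711125$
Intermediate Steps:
$A{\left(T \right)} = 172$ ($A{\left(T \right)} = 9 + 163 = 172$)
$\left(M{\left(122 \right)} + A{\left(-140 \right)}\right) \left(9913 + 8562\right) = \left(83 + 172\right) \left(9913 + 8562\right) = 255 \cdot 18475 = 4711125$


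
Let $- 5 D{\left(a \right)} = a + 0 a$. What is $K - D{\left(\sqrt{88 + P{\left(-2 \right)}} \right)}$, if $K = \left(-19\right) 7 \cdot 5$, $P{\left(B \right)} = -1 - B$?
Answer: $-665 + \frac{\sqrt{89}}{5} \approx -663.11$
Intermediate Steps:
$D{\left(a \right)} = - \frac{a}{5}$ ($D{\left(a \right)} = - \frac{a + 0 a}{5} = - \frac{a + 0}{5} = - \frac{a}{5}$)
$K = -665$ ($K = \left(-133\right) 5 = -665$)
$K - D{\left(\sqrt{88 + P{\left(-2 \right)}} \right)} = -665 - - \frac{\sqrt{88 - -1}}{5} = -665 - - \frac{\sqrt{88 + \left(-1 + 2\right)}}{5} = -665 - - \frac{\sqrt{88 + 1}}{5} = -665 - - \frac{\sqrt{89}}{5} = -665 + \frac{\sqrt{89}}{5}$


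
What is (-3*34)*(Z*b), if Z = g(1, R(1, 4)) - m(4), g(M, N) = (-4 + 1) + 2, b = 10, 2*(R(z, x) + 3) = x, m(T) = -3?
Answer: -2040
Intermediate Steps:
R(z, x) = -3 + x/2
g(M, N) = -1 (g(M, N) = -3 + 2 = -1)
Z = 2 (Z = -1 - 1*(-3) = -1 + 3 = 2)
(-3*34)*(Z*b) = (-3*34)*(2*10) = -102*20 = -2040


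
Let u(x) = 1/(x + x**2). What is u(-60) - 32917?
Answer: -116526179/3540 ≈ -32917.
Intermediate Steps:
u(-60) - 32917 = 1/((-60)*(1 - 60)) - 32917 = -1/60/(-59) - 32917 = -1/60*(-1/59) - 32917 = 1/3540 - 32917 = -116526179/3540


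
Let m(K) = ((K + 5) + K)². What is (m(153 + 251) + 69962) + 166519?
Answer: 897450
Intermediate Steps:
m(K) = (5 + 2*K)² (m(K) = ((5 + K) + K)² = (5 + 2*K)²)
(m(153 + 251) + 69962) + 166519 = ((5 + 2*(153 + 251))² + 69962) + 166519 = ((5 + 2*404)² + 69962) + 166519 = ((5 + 808)² + 69962) + 166519 = (813² + 69962) + 166519 = (660969 + 69962) + 166519 = 730931 + 166519 = 897450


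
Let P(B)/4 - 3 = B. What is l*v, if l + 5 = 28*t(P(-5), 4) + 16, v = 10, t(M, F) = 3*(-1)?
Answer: -730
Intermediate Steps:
P(B) = 12 + 4*B
t(M, F) = -3
l = -73 (l = -5 + (28*(-3) + 16) = -5 + (-84 + 16) = -5 - 68 = -73)
l*v = -73*10 = -730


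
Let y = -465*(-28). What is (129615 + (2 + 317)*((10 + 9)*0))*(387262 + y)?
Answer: 51882551430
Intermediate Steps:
y = 13020
(129615 + (2 + 317)*((10 + 9)*0))*(387262 + y) = (129615 + (2 + 317)*((10 + 9)*0))*(387262 + 13020) = (129615 + 319*(19*0))*400282 = (129615 + 319*0)*400282 = (129615 + 0)*400282 = 129615*400282 = 51882551430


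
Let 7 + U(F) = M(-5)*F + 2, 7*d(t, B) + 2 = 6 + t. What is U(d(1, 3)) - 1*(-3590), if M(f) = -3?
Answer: 25080/7 ≈ 3582.9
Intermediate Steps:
d(t, B) = 4/7 + t/7 (d(t, B) = -2/7 + (6 + t)/7 = -2/7 + (6/7 + t/7) = 4/7 + t/7)
U(F) = -5 - 3*F (U(F) = -7 + (-3*F + 2) = -7 + (2 - 3*F) = -5 - 3*F)
U(d(1, 3)) - 1*(-3590) = (-5 - 3*(4/7 + (1/7)*1)) - 1*(-3590) = (-5 - 3*(4/7 + 1/7)) + 3590 = (-5 - 3*5/7) + 3590 = (-5 - 15/7) + 3590 = -50/7 + 3590 = 25080/7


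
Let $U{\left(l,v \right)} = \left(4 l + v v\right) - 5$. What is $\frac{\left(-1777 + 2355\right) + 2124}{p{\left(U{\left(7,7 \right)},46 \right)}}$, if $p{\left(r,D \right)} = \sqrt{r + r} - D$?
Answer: $- \frac{1351}{17} \approx -79.471$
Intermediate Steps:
$U{\left(l,v \right)} = -5 + v^{2} + 4 l$ ($U{\left(l,v \right)} = \left(4 l + v^{2}\right) - 5 = \left(v^{2} + 4 l\right) - 5 = -5 + v^{2} + 4 l$)
$p{\left(r,D \right)} = - D + \sqrt{2} \sqrt{r}$ ($p{\left(r,D \right)} = \sqrt{2 r} - D = \sqrt{2} \sqrt{r} - D = - D + \sqrt{2} \sqrt{r}$)
$\frac{\left(-1777 + 2355\right) + 2124}{p{\left(U{\left(7,7 \right)},46 \right)}} = \frac{\left(-1777 + 2355\right) + 2124}{\left(-1\right) 46 + \sqrt{2} \sqrt{-5 + 7^{2} + 4 \cdot 7}} = \frac{578 + 2124}{-46 + \sqrt{2} \sqrt{-5 + 49 + 28}} = \frac{2702}{-46 + \sqrt{2} \sqrt{72}} = \frac{2702}{-46 + \sqrt{2} \cdot 6 \sqrt{2}} = \frac{2702}{-46 + 12} = \frac{2702}{-34} = 2702 \left(- \frac{1}{34}\right) = - \frac{1351}{17}$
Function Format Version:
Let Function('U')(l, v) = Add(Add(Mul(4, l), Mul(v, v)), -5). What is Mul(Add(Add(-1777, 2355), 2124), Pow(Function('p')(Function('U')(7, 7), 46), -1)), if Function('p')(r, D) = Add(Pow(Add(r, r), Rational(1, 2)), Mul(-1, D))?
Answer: Rational(-1351, 17) ≈ -79.471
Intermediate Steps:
Function('U')(l, v) = Add(-5, Pow(v, 2), Mul(4, l)) (Function('U')(l, v) = Add(Add(Mul(4, l), Pow(v, 2)), -5) = Add(Add(Pow(v, 2), Mul(4, l)), -5) = Add(-5, Pow(v, 2), Mul(4, l)))
Function('p')(r, D) = Add(Mul(-1, D), Mul(Pow(2, Rational(1, 2)), Pow(r, Rational(1, 2)))) (Function('p')(r, D) = Add(Pow(Mul(2, r), Rational(1, 2)), Mul(-1, D)) = Add(Mul(Pow(2, Rational(1, 2)), Pow(r, Rational(1, 2))), Mul(-1, D)) = Add(Mul(-1, D), Mul(Pow(2, Rational(1, 2)), Pow(r, Rational(1, 2)))))
Mul(Add(Add(-1777, 2355), 2124), Pow(Function('p')(Function('U')(7, 7), 46), -1)) = Mul(Add(Add(-1777, 2355), 2124), Pow(Add(Mul(-1, 46), Mul(Pow(2, Rational(1, 2)), Pow(Add(-5, Pow(7, 2), Mul(4, 7)), Rational(1, 2)))), -1)) = Mul(Add(578, 2124), Pow(Add(-46, Mul(Pow(2, Rational(1, 2)), Pow(Add(-5, 49, 28), Rational(1, 2)))), -1)) = Mul(2702, Pow(Add(-46, Mul(Pow(2, Rational(1, 2)), Pow(72, Rational(1, 2)))), -1)) = Mul(2702, Pow(Add(-46, Mul(Pow(2, Rational(1, 2)), Mul(6, Pow(2, Rational(1, 2))))), -1)) = Mul(2702, Pow(Add(-46, 12), -1)) = Mul(2702, Pow(-34, -1)) = Mul(2702, Rational(-1, 34)) = Rational(-1351, 17)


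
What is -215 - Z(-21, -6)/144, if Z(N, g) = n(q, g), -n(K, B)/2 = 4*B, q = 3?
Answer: -646/3 ≈ -215.33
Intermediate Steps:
n(K, B) = -8*B
Z(N, g) = -8*g
-215 - Z(-21, -6)/144 = -215 - (-8*(-6))/144 = -215 - 48/144 = -215 - 1*1/3 = -215 - 1/3 = -646/3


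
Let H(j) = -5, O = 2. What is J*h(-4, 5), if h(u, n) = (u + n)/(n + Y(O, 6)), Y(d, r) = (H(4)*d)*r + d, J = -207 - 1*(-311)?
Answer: -104/53 ≈ -1.9623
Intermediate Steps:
J = 104 (J = -207 + 311 = 104)
Y(d, r) = d - 5*d*r (Y(d, r) = (-5*d)*r + d = -5*d*r + d = d - 5*d*r)
h(u, n) = (n + u)/(-58 + n) (h(u, n) = (u + n)/(n + 2*(1 - 5*6)) = (n + u)/(n + 2*(1 - 30)) = (n + u)/(n + 2*(-29)) = (n + u)/(n - 58) = (n + u)/(-58 + n))
J*h(-4, 5) = 104*((5 - 4)/(-58 + 5)) = 104*(1/(-53)) = 104*(-1/53*1) = 104*(-1/53) = -104/53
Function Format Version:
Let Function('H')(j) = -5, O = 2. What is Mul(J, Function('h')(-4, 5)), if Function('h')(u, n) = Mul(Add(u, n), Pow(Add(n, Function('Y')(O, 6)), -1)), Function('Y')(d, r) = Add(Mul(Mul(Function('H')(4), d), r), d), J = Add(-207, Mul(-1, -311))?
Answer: Rational(-104, 53) ≈ -1.9623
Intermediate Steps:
J = 104 (J = Add(-207, 311) = 104)
Function('Y')(d, r) = Add(d, Mul(-5, d, r)) (Function('Y')(d, r) = Add(Mul(Mul(-5, d), r), d) = Add(Mul(-5, d, r), d) = Add(d, Mul(-5, d, r)))
Function('h')(u, n) = Mul(Pow(Add(-58, n), -1), Add(n, u)) (Function('h')(u, n) = Mul(Add(u, n), Pow(Add(n, Mul(2, Add(1, Mul(-5, 6)))), -1)) = Mul(Add(n, u), Pow(Add(n, Mul(2, Add(1, -30))), -1)) = Mul(Add(n, u), Pow(Add(n, Mul(2, -29)), -1)) = Mul(Add(n, u), Pow(Add(n, -58), -1)) = Mul(Add(n, u), Pow(Add(-58, n), -1)) = Mul(Pow(Add(-58, n), -1), Add(n, u)))
Mul(J, Function('h')(-4, 5)) = Mul(104, Mul(Pow(Add(-58, 5), -1), Add(5, -4))) = Mul(104, Mul(Pow(-53, -1), 1)) = Mul(104, Mul(Rational(-1, 53), 1)) = Mul(104, Rational(-1, 53)) = Rational(-104, 53)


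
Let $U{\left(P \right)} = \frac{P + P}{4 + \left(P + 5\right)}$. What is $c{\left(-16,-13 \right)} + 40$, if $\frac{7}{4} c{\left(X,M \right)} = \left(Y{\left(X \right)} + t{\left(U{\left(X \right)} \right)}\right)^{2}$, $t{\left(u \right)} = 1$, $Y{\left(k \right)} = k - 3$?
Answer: $\frac{1576}{7} \approx 225.14$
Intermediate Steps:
$U{\left(P \right)} = \frac{2 P}{9 + P}$ ($U{\left(P \right)} = \frac{2 P}{4 + \left(5 + P\right)} = \frac{2 P}{9 + P}$)
$Y{\left(k \right)} = -3 + k$
$c{\left(X,M \right)} = \frac{4 \left(-2 + X\right)^{2}}{7}$ ($c{\left(X,M \right)} = \frac{4 \left(\left(-3 + X\right) + 1\right)^{2}}{7} = \frac{4 \left(-2 + X\right)^{2}}{7}$)
$c{\left(-16,-13 \right)} + 40 = \frac{4 \left(-2 - 16\right)^{2}}{7} + 40 = \frac{4 \left(-18\right)^{2}}{7} + 40 = \frac{4}{7} \cdot 324 + 40 = \frac{1296}{7} + 40 = \frac{1576}{7}$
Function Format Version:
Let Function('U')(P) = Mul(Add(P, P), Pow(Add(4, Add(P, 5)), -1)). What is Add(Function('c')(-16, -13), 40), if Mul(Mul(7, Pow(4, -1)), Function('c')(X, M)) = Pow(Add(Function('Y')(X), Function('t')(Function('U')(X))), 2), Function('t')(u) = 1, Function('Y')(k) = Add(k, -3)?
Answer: Rational(1576, 7) ≈ 225.14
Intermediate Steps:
Function('U')(P) = Mul(2, P, Pow(Add(9, P), -1)) (Function('U')(P) = Mul(Mul(2, P), Pow(Add(4, Add(5, P)), -1)) = Mul(Mul(2, P), Pow(Add(9, P), -1)) = Mul(2, P, Pow(Add(9, P), -1)))
Function('Y')(k) = Add(-3, k)
Function('c')(X, M) = Mul(Rational(4, 7), Pow(Add(-2, X), 2)) (Function('c')(X, M) = Mul(Rational(4, 7), Pow(Add(Add(-3, X), 1), 2)) = Mul(Rational(4, 7), Pow(Add(-2, X), 2)))
Add(Function('c')(-16, -13), 40) = Add(Mul(Rational(4, 7), Pow(Add(-2, -16), 2)), 40) = Add(Mul(Rational(4, 7), Pow(-18, 2)), 40) = Add(Mul(Rational(4, 7), 324), 40) = Add(Rational(1296, 7), 40) = Rational(1576, 7)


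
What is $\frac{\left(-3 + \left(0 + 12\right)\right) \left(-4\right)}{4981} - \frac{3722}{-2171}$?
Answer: $\frac{18461126}{10813751} \approx 1.7072$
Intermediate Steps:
$\frac{\left(-3 + \left(0 + 12\right)\right) \left(-4\right)}{4981} - \frac{3722}{-2171} = \left(-3 + 12\right) \left(-4\right) \frac{1}{4981} - - \frac{3722}{2171} = 9 \left(-4\right) \frac{1}{4981} + \frac{3722}{2171} = \left(-36\right) \frac{1}{4981} + \frac{3722}{2171} = - \frac{36}{4981} + \frac{3722}{2171} = \frac{18461126}{10813751}$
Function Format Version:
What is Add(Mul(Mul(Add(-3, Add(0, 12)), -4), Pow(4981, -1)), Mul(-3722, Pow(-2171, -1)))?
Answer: Rational(18461126, 10813751) ≈ 1.7072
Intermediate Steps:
Add(Mul(Mul(Add(-3, Add(0, 12)), -4), Pow(4981, -1)), Mul(-3722, Pow(-2171, -1))) = Add(Mul(Mul(Add(-3, 12), -4), Rational(1, 4981)), Mul(-3722, Rational(-1, 2171))) = Add(Mul(Mul(9, -4), Rational(1, 4981)), Rational(3722, 2171)) = Add(Mul(-36, Rational(1, 4981)), Rational(3722, 2171)) = Add(Rational(-36, 4981), Rational(3722, 2171)) = Rational(18461126, 10813751)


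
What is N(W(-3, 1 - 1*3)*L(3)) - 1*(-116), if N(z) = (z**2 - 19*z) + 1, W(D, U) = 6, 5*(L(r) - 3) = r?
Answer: 4329/25 ≈ 173.16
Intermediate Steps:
L(r) = 3 + r/5
N(z) = 1 + z**2 - 19*z
N(W(-3, 1 - 1*3)*L(3)) - 1*(-116) = (1 + (6*(3 + (1/5)*3))**2 - 114*(3 + (1/5)*3)) - 1*(-116) = (1 + (6*(3 + 3/5))**2 - 114*(3 + 3/5)) + 116 = (1 + (6*(18/5))**2 - 114*18/5) + 116 = (1 + (108/5)**2 - 19*108/5) + 116 = (1 + 11664/25 - 2052/5) + 116 = 1429/25 + 116 = 4329/25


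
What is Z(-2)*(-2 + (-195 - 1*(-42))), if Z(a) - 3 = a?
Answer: -155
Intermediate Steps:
Z(a) = 3 + a
Z(-2)*(-2 + (-195 - 1*(-42))) = (3 - 2)*(-2 + (-195 - 1*(-42))) = 1*(-2 + (-195 + 42)) = 1*(-2 - 153) = 1*(-155) = -155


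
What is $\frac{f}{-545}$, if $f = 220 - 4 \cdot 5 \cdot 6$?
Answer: $- \frac{20}{109} \approx -0.18349$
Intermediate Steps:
$f = 100$ ($f = 220 - 20 \cdot 6 = 220 - 120 = 100$)
$\frac{f}{-545} = \frac{100}{-545} = 100 \left(- \frac{1}{545}\right) = - \frac{20}{109}$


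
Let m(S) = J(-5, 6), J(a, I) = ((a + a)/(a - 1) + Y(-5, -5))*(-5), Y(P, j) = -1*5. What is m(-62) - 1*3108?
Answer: -9274/3 ≈ -3091.3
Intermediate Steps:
Y(P, j) = -5
J(a, I) = 25 - 10*a/(-1 + a) (J(a, I) = ((a + a)/(a - 1) - 5)*(-5) = ((2*a)/(-1 + a) - 5)*(-5) = (2*a/(-1 + a) - 5)*(-5) = (-5 + 2*a/(-1 + a))*(-5) = 25 - 10*a/(-1 + a))
m(S) = 50/3 (m(S) = 5*(-5 + 3*(-5))/(-1 - 5) = 5*(-5 - 15)/(-6) = 5*(-⅙)*(-20) = 50/3)
m(-62) - 1*3108 = 50/3 - 1*3108 = 50/3 - 3108 = -9274/3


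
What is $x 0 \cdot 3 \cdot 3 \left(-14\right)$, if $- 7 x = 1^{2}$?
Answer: $0$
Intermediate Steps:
$x = - \frac{1}{7}$ ($x = - \frac{1^{2}}{7} = \left(- \frac{1}{7}\right) 1 = - \frac{1}{7} \approx -0.14286$)
$x 0 \cdot 3 \cdot 3 \left(-14\right) = - \frac{0 \cdot 3 \cdot 3}{7} \left(-14\right) = - \frac{0 \cdot 3}{7} \left(-14\right) = \left(- \frac{1}{7}\right) 0 \left(-14\right) = 0 \left(-14\right) = 0$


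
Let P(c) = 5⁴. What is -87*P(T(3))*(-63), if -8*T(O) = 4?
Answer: 3425625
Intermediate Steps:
T(O) = -½ (T(O) = -⅛*4 = -½)
P(c) = 625
-87*P(T(3))*(-63) = -87*625*(-63) = -54375*(-63) = 3425625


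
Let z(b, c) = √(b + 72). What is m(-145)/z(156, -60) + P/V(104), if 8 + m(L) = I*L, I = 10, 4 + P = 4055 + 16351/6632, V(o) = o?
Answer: 2067891/53056 - 243*√57/19 ≈ -57.583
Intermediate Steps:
z(b, c) = √(72 + b)
P = 26882583/6632 (P = -4 + (4055 + 16351/6632) = -4 + 26909111/6632 = 26882583/6632 ≈ 4053.5)
m(L) = -8 + 10*L
m(-145)/z(156, -60) + P/V(104) = (-8 + 10*(-145))/(√(72 + 156)) + (26882583/6632)/104 = (-8 - 1450)/(√228) + (26882583/6632)*(1/104) = -1458*√57/114 + 2067891/53056 = -243*√57/19 + 2067891/53056 = 2067891/53056 - 243*√57/19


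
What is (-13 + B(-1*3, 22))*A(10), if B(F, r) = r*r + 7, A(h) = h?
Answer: 4780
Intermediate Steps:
B(F, r) = 7 + r² (B(F, r) = r² + 7 = 7 + r²)
(-13 + B(-1*3, 22))*A(10) = (-13 + (7 + 22²))*10 = (-13 + (7 + 484))*10 = (-13 + 491)*10 = 478*10 = 4780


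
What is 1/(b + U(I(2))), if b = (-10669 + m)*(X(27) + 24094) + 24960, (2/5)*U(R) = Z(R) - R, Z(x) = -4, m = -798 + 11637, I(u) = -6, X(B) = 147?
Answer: 1/4145935 ≈ 2.4120e-7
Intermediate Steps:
m = 10839
U(R) = -10 - 5*R/2 (U(R) = 5*(-4 - R)/2 = -10 - 5*R/2)
b = 4145930 (b = (-10669 + 10839)*(147 + 24094) + 24960 = 170*24241 + 24960 = 4120970 + 24960 = 4145930)
1/(b + U(I(2))) = 1/(4145930 + (-10 - 5/2*(-6))) = 1/(4145930 + (-10 + 15)) = 1/(4145930 + 5) = 1/4145935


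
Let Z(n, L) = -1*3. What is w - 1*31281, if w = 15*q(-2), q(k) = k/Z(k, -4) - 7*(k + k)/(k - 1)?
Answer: -31411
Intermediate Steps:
Z(n, L) = -3
q(k) = -k/3 - 14*k/(-1 + k) (q(k) = k/(-3) - 7*(k + k)/(k - 1) = k*(-⅓) - 7*2*k/(-1 + k) = -k/3 - 7*2*k/(-1 + k) = -k/3 - 14*k/(-1 + k))
w = -130 (w = 15*(-1*(-2)*(41 - 2)/(-3 + 3*(-2))) = 15*(-1*(-2)*39/(-3 - 6)) = 15*(-1*(-2)*39/(-9)) = 15*(-1*(-2)*(-⅑)*39) = 15*(-26/3) = -130)
w - 1*31281 = -130 - 1*31281 = -130 - 31281 = -31411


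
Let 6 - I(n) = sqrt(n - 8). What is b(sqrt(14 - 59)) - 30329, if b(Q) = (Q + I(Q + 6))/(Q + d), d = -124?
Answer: -30329 - (6 - sqrt(-2 + 3*I*sqrt(5)) + 3*I*sqrt(5))/(124 - 3*I*sqrt(5)) ≈ -30329.0 - 0.038805*I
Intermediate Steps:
I(n) = 6 - sqrt(-8 + n) (I(n) = 6 - sqrt(n - 8) = 6 - sqrt(-8 + n))
b(Q) = (6 + Q - sqrt(-2 + Q))/(-124 + Q) (b(Q) = (Q + (6 - sqrt(-8 + (Q + 6))))/(Q - 124) = (Q + (6 - sqrt(-8 + (6 + Q))))/(-124 + Q) = (Q + (6 - sqrt(-2 + Q)))/(-124 + Q) = (6 + Q - sqrt(-2 + Q))/(-124 + Q))
b(sqrt(14 - 59)) - 30329 = (6 + sqrt(14 - 59) - sqrt(-2 + sqrt(14 - 59)))/(-124 + sqrt(14 - 59)) - 30329 = (6 + sqrt(-45) - sqrt(-2 + sqrt(-45)))/(-124 + sqrt(-45)) - 30329 = (6 + 3*I*sqrt(5) - sqrt(-2 + 3*I*sqrt(5)))/(-124 + 3*I*sqrt(5)) - 30329 = (6 - sqrt(-2 + 3*I*sqrt(5)) + 3*I*sqrt(5))/(-124 + 3*I*sqrt(5)) - 30329 = -30329 + (6 - sqrt(-2 + 3*I*sqrt(5)) + 3*I*sqrt(5))/(-124 + 3*I*sqrt(5))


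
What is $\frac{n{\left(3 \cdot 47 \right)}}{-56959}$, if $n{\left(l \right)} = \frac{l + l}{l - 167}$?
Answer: $\frac{141}{740467} \approx 0.00019042$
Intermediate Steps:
$n{\left(l \right)} = \frac{2 l}{-167 + l}$
$\frac{n{\left(3 \cdot 47 \right)}}{-56959} = \frac{2 \cdot 3 \cdot 47 \frac{1}{-167 + 3 \cdot 47}}{-56959} = 2 \cdot 141 \frac{1}{-167 + 141} \left(- \frac{1}{56959}\right) = 2 \cdot 141 \frac{1}{-26} \left(- \frac{1}{56959}\right) = 2 \cdot 141 \left(- \frac{1}{26}\right) \left(- \frac{1}{56959}\right) = \left(- \frac{141}{13}\right) \left(- \frac{1}{56959}\right) = \frac{141}{740467}$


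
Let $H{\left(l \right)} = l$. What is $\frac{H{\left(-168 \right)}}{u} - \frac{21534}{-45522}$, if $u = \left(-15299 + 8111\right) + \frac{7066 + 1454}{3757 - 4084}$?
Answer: $\frac{740269673}{1491475221} \approx 0.49633$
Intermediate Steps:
$u = - \frac{786332}{109}$ ($u = -7188 + \frac{8520}{-327} = -7188 + 8520 \left(- \frac{1}{327}\right) = -7188 - \frac{2840}{109} = - \frac{786332}{109} \approx -7214.1$)
$\frac{H{\left(-168 \right)}}{u} - \frac{21534}{-45522} = - \frac{168}{- \frac{786332}{109}} - \frac{21534}{-45522} = \left(-168\right) \left(- \frac{109}{786332}\right) - - \frac{3589}{7587} = \frac{4578}{196583} + \frac{3589}{7587} = \frac{740269673}{1491475221}$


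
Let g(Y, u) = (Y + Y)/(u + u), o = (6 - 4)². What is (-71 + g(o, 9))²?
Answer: 403225/81 ≈ 4978.1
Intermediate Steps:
o = 4 (o = 2² = 4)
g(Y, u) = Y/u (g(Y, u) = (2*Y)/((2*u)) = (2*Y)*(1/(2*u)) = Y/u)
(-71 + g(o, 9))² = (-71 + 4/9)² = (-635/9)² = 403225/81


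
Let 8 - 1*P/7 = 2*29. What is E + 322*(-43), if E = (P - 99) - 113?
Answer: -14408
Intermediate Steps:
P = -350 (P = 56 - 14*29 = 56 - 7*58 = 56 - 406 = -350)
E = -562 (E = (-350 - 99) - 113 = -449 - 113 = -562)
E + 322*(-43) = -562 + 322*(-43) = -562 - 13846 = -14408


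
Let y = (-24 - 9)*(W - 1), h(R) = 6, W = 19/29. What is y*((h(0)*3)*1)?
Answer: 5940/29 ≈ 204.83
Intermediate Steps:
W = 19/29 (W = 19*(1/29) = 19/29 ≈ 0.65517)
y = 330/29 (y = (-24 - 9)*(19/29 - 1) = -33*(-10/29) = 330/29 ≈ 11.379)
y*((h(0)*3)*1) = 330*((6*3)*1)/29 = 330*(18*1)/29 = (330/29)*18 = 5940/29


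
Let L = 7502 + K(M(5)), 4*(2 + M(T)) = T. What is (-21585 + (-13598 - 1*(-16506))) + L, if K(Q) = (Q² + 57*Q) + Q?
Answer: -179487/16 ≈ -11218.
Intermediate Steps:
M(T) = -2 + T/4
K(Q) = Q² + 58*Q
L = 119345/16 (L = 7502 + (-2 + (¼)*5)*(58 + (-2 + (¼)*5)) = 7502 + (-2 + 5/4)*(58 + (-2 + 5/4)) = 7502 - 3*(58 - ¾)/4 = 7502 - ¾*229/4 = 7502 - 687/16 = 119345/16 ≈ 7459.1)
(-21585 + (-13598 - 1*(-16506))) + L = (-21585 + (-13598 - 1*(-16506))) + 119345/16 = (-21585 + (-13598 + 16506)) + 119345/16 = (-21585 + 2908) + 119345/16 = -18677 + 119345/16 = -179487/16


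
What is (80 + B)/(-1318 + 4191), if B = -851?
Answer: -771/2873 ≈ -0.26836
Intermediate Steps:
(80 + B)/(-1318 + 4191) = (80 - 851)/(-1318 + 4191) = -771/2873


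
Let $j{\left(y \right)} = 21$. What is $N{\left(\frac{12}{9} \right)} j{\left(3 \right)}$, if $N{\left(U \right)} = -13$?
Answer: $-273$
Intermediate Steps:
$N{\left(\frac{12}{9} \right)} j{\left(3 \right)} = \left(-13\right) 21 = -273$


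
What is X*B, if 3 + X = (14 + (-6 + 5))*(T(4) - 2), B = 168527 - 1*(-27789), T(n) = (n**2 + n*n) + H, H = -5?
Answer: 63213752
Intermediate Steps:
T(n) = -5 + 2*n**2 (T(n) = (n**2 + n*n) - 5 = (n**2 + n**2) - 5 = 2*n**2 - 5 = -5 + 2*n**2)
B = 196316 (B = 168527 + 27789 = 196316)
X = 322 (X = -3 + (14 + (-6 + 5))*((-5 + 2*4**2) - 2) = -3 + (14 - 1)*((-5 + 2*16) - 2) = -3 + 13*((-5 + 32) - 2) = -3 + 13*(27 - 2) = -3 + 13*25 = -3 + 325 = 322)
X*B = 322*196316 = 63213752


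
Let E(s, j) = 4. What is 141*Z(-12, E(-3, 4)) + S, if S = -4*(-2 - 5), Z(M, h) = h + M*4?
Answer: -6176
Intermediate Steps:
Z(M, h) = h + 4*M
S = 28 (S = -4*(-7) = 28)
141*Z(-12, E(-3, 4)) + S = 141*(4 + 4*(-12)) + 28 = 141*(4 - 48) + 28 = 141*(-44) + 28 = -6204 + 28 = -6176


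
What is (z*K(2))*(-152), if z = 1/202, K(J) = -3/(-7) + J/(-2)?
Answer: 304/707 ≈ 0.42999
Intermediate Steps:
K(J) = 3/7 - J/2 (K(J) = -3*(-1/7) + J*(-1/2) = 3/7 - J/2)
z = 1/202 ≈ 0.0049505
(z*K(2))*(-152) = ((3/7 - 1/2*2)/202)*(-152) = ((3/7 - 1)/202)*(-152) = ((1/202)*(-4/7))*(-152) = -2/707*(-152) = 304/707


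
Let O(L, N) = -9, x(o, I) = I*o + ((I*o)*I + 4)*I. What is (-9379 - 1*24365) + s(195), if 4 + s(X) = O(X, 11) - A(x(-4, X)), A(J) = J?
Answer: 29625743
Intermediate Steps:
x(o, I) = I*o + I*(4 + o*I²) (x(o, I) = I*o + (o*I² + 4)*I = I*o + (4 + o*I²)*I = I*o + I*(4 + o*I²))
s(X) = -13 + 4*X³ (s(X) = -4 + (-9 - X*(4 - 4 - 4*X²)) = -4 + (-9 - X*(-4*X²)) = -4 + (-9 - (-4)*X³) = -4 + (-9 + 4*X³) = -13 + 4*X³)
(-9379 - 1*24365) + s(195) = (-9379 - 1*24365) + (-13 + 4*195³) = (-9379 - 24365) + (-13 + 4*7414875) = -33744 + (-13 + 29659500) = -33744 + 29659487 = 29625743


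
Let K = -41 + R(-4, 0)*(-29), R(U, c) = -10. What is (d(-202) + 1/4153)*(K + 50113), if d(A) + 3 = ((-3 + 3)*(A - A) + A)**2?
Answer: 8533667352548/4153 ≈ 2.0548e+9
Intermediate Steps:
K = 249 (K = -41 - 10*(-29) = -41 + 290 = 249)
d(A) = -3 + A**2 (d(A) = -3 + ((-3 + 3)*(A - A) + A)**2 = -3 + (0*0 + A)**2 = -3 + (0 + A)**2 = -3 + A**2)
(d(-202) + 1/4153)*(K + 50113) = ((-3 + (-202)**2) + 1/4153)*(249 + 50113) = ((-3 + 40804) + 1/4153)*50362 = (40801 + 1/4153)*50362 = (169446554/4153)*50362 = 8533667352548/4153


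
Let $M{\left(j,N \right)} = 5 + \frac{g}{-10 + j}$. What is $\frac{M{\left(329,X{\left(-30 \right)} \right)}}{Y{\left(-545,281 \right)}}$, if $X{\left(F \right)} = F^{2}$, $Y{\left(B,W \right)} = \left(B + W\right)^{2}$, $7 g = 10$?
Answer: $\frac{3725}{51877056} \approx 7.1804 \cdot 10^{-5}$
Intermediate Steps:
$g = \frac{10}{7}$ ($g = \frac{1}{7} \cdot 10 = \frac{10}{7} \approx 1.4286$)
$M{\left(j,N \right)} = 5 + \frac{10}{7 \left(-10 + j\right)}$ ($M{\left(j,N \right)} = 5 + \frac{1}{-10 + j} \frac{10}{7} = 5 + \frac{10}{7 \left(-10 + j\right)}$)
$\frac{M{\left(329,X{\left(-30 \right)} \right)}}{Y{\left(-545,281 \right)}} = \frac{\frac{5}{7} \frac{1}{-10 + 329} \left(-68 + 7 \cdot 329\right)}{\left(-545 + 281\right)^{2}} = \frac{\frac{5}{7} \cdot \frac{1}{319} \left(-68 + 2303\right)}{\left(-264\right)^{2}} = \frac{\frac{5}{7} \cdot \frac{1}{319} \cdot 2235}{69696} = \frac{11175}{2233} \cdot \frac{1}{69696} = \frac{3725}{51877056}$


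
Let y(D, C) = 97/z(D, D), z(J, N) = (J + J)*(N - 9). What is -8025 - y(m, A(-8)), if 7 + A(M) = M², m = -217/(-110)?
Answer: -1345534675/167741 ≈ -8021.5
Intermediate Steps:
m = 217/110 (m = -217*(-1/110) = 217/110 ≈ 1.9727)
A(M) = -7 + M²
z(J, N) = 2*J*(-9 + N) (z(J, N) = (2*J)*(-9 + N) = 2*J*(-9 + N))
y(D, C) = 97/(2*D*(-9 + D)) (y(D, C) = 97/((2*D*(-9 + D))) = 97*(1/(2*D*(-9 + D))) = 97/(2*D*(-9 + D)))
-8025 - y(m, A(-8)) = -8025 - 97/(2*217/110*(-9 + 217/110)) = -8025 - 97*110/(2*217*(-773/110)) = -8025 - 97*110*(-110)/(2*217*773) = -8025 - 1*(-586850/167741) = -8025 + 586850/167741 = -1345534675/167741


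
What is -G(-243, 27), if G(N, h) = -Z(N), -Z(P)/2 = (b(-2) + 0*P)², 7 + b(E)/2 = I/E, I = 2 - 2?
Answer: -392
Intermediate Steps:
I = 0
b(E) = -14 (b(E) = -14 + 2*(0/E) = -14 + 2*0 = -14 + 0 = -14)
Z(P) = -392 (Z(P) = -2*(-14 + 0*P)² = -2*(-14 + 0)² = -2*(-14)² = -2*196 = -392)
G(N, h) = 392 (G(N, h) = -1*(-392) = 392)
-G(-243, 27) = -1*392 = -392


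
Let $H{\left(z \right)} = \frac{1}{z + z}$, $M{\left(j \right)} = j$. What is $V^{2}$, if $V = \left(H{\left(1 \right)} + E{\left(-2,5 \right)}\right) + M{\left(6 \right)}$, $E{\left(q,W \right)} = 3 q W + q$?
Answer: $\frac{2601}{4} \approx 650.25$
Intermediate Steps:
$H{\left(z \right)} = \frac{1}{2 z}$
$E{\left(q,W \right)} = q + 3 W q$ ($E{\left(q,W \right)} = 3 W q + q = q + 3 W q$)
$V = - \frac{51}{2}$ ($V = \left(\frac{1}{2 \cdot 1} - 2 \left(1 + 3 \cdot 5\right)\right) + 6 = \left(\frac{1}{2} \cdot 1 - 2 \left(1 + 15\right)\right) + 6 = \left(\frac{1}{2} - 32\right) + 6 = - \frac{63}{2} + 6 = - \frac{51}{2} \approx -25.5$)
$V^{2} = \left(- \frac{51}{2}\right)^{2} = \frac{2601}{4}$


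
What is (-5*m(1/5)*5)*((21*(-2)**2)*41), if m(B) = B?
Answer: -17220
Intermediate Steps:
(-5*m(1/5)*5)*((21*(-2)**2)*41) = (-5/5*5)*((21*(-2)**2)*41) = (-5*1/5*5)*((21*4)*41) = (-1*5)*(84*41) = -5*3444 = -17220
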